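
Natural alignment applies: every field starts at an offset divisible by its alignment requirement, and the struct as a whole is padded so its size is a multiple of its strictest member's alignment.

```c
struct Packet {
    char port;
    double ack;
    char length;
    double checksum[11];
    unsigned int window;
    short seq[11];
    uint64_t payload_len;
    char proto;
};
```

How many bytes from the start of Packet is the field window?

112

0..1  port  (1B, 1-aligned)
1..8  -- padding (7B)
8..16  ack  (8B, 8-aligned)
16..17  length  (1B, 1-aligned)
17..24  -- padding (7B)
24..112  checksum  (88B, 8-aligned)
112..116  window  (4B, 4-aligned)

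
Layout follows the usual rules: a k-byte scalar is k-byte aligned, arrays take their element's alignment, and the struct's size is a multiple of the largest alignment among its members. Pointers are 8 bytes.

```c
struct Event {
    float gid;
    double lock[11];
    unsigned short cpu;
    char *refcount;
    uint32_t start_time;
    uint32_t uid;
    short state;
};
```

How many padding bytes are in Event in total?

16

@0: gid [4B, align 4] → 4
+4 pad (align 8)
@8: lock [88B, align 8] → 96
@96: cpu [2B, align 2] → 98
+6 pad (align 8)
@104: refcount [8B, align 8] → 112
@112: start_time [4B, align 4] → 116
@116: uid [4B, align 4] → 120
@120: state [2B, align 2] → 122
+6 tail pad (align 8)
size 128, align 8
data bytes 112, size 128 → padding 16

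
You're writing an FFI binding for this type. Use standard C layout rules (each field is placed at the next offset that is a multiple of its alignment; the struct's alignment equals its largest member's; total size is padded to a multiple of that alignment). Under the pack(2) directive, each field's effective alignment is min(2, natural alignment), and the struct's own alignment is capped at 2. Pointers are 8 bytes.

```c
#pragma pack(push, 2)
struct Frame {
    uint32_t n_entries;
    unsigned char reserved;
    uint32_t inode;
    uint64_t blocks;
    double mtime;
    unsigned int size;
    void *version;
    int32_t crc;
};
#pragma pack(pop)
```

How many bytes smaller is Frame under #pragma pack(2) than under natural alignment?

14

natural layout:
  0..4  n_entries  (4B, 4-aligned)
  4..5  reserved  (1B, 1-aligned)
  5..8  -- padding (3B)
  8..12  inode  (4B, 4-aligned)
  12..16  -- padding (4B)
  16..24  blocks  (8B, 8-aligned)
  24..32  mtime  (8B, 8-aligned)
  32..36  size  (4B, 4-aligned)
  36..40  -- padding (4B)
  40..48  version  (8B, 8-aligned)
  48..52  crc  (4B, 4-aligned)
  52..56  -- tail padding (4B)
  sizeof = 56, alignof = 8
packed(2) layout:
  0..4  n_entries  (4B, 2-aligned)
  4..5  reserved  (1B, 1-aligned)
  5..6  -- padding (1B)
  6..10  inode  (4B, 2-aligned)
  10..18  blocks  (8B, 2-aligned)
  18..26  mtime  (8B, 2-aligned)
  26..30  size  (4B, 2-aligned)
  30..38  version  (8B, 2-aligned)
  38..42  crc  (4B, 2-aligned)
  sizeof = 42, alignof = 2
56 − 42 = 14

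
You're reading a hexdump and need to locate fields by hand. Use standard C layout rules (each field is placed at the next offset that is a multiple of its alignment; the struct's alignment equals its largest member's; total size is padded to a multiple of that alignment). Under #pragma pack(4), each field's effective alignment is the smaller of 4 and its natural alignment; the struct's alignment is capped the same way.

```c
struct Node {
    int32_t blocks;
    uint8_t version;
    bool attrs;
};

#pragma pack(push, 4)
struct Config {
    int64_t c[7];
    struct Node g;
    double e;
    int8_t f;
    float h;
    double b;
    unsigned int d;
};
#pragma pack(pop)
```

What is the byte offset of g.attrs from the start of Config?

Node: blocks at 0 (size 4, align 4) → ends 4; version at 4 (size 1, align 1) → ends 5; attrs at 5 (size 1, align 1) → ends 6; tail pad 2 to reach multiple of 4; total 8 bytes, alignment 4
c at 0 (size 56, align 4) → ends 56
g at 56 (size 8, align 4) → ends 64
within Node: attrs at 5
56 + 5 = 61

61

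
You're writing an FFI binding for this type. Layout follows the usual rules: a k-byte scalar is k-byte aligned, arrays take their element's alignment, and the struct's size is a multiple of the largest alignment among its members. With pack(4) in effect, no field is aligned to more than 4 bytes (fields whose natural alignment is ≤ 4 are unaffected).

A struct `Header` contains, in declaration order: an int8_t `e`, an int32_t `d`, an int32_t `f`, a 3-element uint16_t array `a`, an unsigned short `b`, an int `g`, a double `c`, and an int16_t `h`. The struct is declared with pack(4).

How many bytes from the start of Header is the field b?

18

e at 0 (size 1, align 1) → ends 1
pad 3 to align 4 for d
d at 4 (size 4, align 4) → ends 8
f at 8 (size 4, align 4) → ends 12
a at 12 (size 6, align 2) → ends 18
b at 18 (size 2, align 2) → ends 20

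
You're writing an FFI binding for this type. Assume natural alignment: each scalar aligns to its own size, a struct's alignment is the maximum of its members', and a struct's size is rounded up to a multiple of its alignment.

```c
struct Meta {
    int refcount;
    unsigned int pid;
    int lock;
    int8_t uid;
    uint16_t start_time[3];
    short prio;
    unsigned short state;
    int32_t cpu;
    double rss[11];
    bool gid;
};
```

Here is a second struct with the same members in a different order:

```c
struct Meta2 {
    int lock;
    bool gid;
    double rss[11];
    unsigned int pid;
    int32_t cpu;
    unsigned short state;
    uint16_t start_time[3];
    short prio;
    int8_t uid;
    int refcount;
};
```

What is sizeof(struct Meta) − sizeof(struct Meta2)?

refcount at 0 (size 4, align 4) → ends 4
pid at 4 (size 4, align 4) → ends 8
lock at 8 (size 4, align 4) → ends 12
uid at 12 (size 1, align 1) → ends 13
pad 1 to align 2 for start_time
start_time at 14 (size 6, align 2) → ends 20
prio at 20 (size 2, align 2) → ends 22
state at 22 (size 2, align 2) → ends 24
cpu at 24 (size 4, align 4) → ends 28
pad 4 to align 8 for rss
rss at 32 (size 88, align 8) → ends 120
gid at 120 (size 1, align 1) → ends 121
tail pad 7 to reach multiple of 8
total 128 bytes, alignment 8
— Meta2 —
lock at 0 (size 4, align 4) → ends 4
gid at 4 (size 1, align 1) → ends 5
pad 3 to align 8 for rss
rss at 8 (size 88, align 8) → ends 96
pid at 96 (size 4, align 4) → ends 100
cpu at 100 (size 4, align 4) → ends 104
state at 104 (size 2, align 2) → ends 106
start_time at 106 (size 6, align 2) → ends 112
prio at 112 (size 2, align 2) → ends 114
uid at 114 (size 1, align 1) → ends 115
pad 1 to align 4 for refcount
refcount at 116 (size 4, align 4) → ends 120
total 120 bytes, alignment 8
128 − 120 = 8

8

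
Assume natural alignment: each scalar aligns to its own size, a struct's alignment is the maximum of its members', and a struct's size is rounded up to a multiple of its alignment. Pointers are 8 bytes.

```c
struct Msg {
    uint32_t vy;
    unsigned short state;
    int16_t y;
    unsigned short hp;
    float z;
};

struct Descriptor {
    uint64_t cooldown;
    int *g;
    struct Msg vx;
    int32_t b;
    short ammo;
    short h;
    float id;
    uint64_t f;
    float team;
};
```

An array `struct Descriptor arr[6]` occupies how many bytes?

384

Msg: vy at 0 (size 4, align 4) → ends 4; state at 4 (size 2, align 2) → ends 6; y at 6 (size 2, align 2) → ends 8; hp at 8 (size 2, align 2) → ends 10; pad 2 to align 4 for z; z at 12 (size 4, align 4) → ends 16; total 16 bytes, alignment 4
cooldown at 0 (size 8, align 8) → ends 8
g at 8 (size 8, align 8) → ends 16
vx at 16 (size 16, align 4) → ends 32
b at 32 (size 4, align 4) → ends 36
ammo at 36 (size 2, align 2) → ends 38
h at 38 (size 2, align 2) → ends 40
id at 40 (size 4, align 4) → ends 44
pad 4 to align 8 for f
f at 48 (size 8, align 8) → ends 56
team at 56 (size 4, align 4) → ends 60
tail pad 4 to reach multiple of 8
total 64 bytes, alignment 8
array of 6: 6 × 64 = 384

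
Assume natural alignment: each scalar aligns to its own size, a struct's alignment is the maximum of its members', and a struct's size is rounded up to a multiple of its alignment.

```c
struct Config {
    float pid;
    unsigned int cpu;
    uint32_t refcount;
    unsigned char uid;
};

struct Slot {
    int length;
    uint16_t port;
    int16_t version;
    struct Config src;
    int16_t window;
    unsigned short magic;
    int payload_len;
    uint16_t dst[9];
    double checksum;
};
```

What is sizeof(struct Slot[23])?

Config: pid at 0 (size 4, align 4) → ends 4; cpu at 4 (size 4, align 4) → ends 8; refcount at 8 (size 4, align 4) → ends 12; uid at 12 (size 1, align 1) → ends 13; tail pad 3 to reach multiple of 4; total 16 bytes, alignment 4
length at 0 (size 4, align 4) → ends 4
port at 4 (size 2, align 2) → ends 6
version at 6 (size 2, align 2) → ends 8
src at 8 (size 16, align 4) → ends 24
window at 24 (size 2, align 2) → ends 26
magic at 26 (size 2, align 2) → ends 28
payload_len at 28 (size 4, align 4) → ends 32
dst at 32 (size 18, align 2) → ends 50
pad 6 to align 8 for checksum
checksum at 56 (size 8, align 8) → ends 64
total 64 bytes, alignment 8
array of 23: 23 × 64 = 1472

1472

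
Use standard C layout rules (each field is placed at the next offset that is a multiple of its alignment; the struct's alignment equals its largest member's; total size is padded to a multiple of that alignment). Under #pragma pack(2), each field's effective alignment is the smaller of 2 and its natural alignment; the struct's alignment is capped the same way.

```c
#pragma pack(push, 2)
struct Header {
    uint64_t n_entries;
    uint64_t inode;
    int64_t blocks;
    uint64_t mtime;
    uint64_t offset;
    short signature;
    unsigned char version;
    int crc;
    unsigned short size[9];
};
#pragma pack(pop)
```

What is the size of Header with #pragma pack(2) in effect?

@0: n_entries [8B, align 2] → 8
@8: inode [8B, align 2] → 16
@16: blocks [8B, align 2] → 24
@24: mtime [8B, align 2] → 32
@32: offset [8B, align 2] → 40
@40: signature [2B, align 2] → 42
@42: version [1B, align 1] → 43
+1 pad (align 2)
@44: crc [4B, align 2] → 48
@48: size [18B, align 2] → 66
size 66, align 2

66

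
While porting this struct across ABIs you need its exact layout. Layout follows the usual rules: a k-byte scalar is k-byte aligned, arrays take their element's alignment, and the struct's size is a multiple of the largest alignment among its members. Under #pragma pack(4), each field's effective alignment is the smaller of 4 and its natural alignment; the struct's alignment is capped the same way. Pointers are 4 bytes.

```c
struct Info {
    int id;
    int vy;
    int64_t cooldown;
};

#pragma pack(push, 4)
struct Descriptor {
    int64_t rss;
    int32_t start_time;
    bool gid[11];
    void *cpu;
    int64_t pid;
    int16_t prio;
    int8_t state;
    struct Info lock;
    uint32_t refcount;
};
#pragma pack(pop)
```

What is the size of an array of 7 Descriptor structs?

Info: 0..4  id  (4B, 4-aligned); 4..8  vy  (4B, 4-aligned); 8..16  cooldown  (8B, 8-aligned); sizeof = 16, alignof = 8
0..8  rss  (8B, 4-aligned)
8..12  start_time  (4B, 4-aligned)
12..23  gid  (11B, 1-aligned)
23..24  -- padding (1B)
24..28  cpu  (4B, 4-aligned)
28..36  pid  (8B, 4-aligned)
36..38  prio  (2B, 2-aligned)
38..39  state  (1B, 1-aligned)
39..40  -- padding (1B)
40..56  lock  (16B, 4-aligned)
56..60  refcount  (4B, 4-aligned)
sizeof = 60, alignof = 4
array of 7: 7 × 60 = 420

420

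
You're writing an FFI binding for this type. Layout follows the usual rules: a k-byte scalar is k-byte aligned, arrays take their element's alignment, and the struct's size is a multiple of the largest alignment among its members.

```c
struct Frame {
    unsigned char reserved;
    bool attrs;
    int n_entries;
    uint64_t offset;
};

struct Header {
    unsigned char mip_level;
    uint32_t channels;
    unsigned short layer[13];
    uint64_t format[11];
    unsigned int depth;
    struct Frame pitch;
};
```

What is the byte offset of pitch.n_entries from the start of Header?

140

Frame: reserved at 0 (size 1, align 1) → ends 1; attrs at 1 (size 1, align 1) → ends 2; pad 2 to align 4 for n_entries; n_entries at 4 (size 4, align 4) → ends 8; offset at 8 (size 8, align 8) → ends 16; total 16 bytes, alignment 8
mip_level at 0 (size 1, align 1) → ends 1
pad 3 to align 4 for channels
channels at 4 (size 4, align 4) → ends 8
layer at 8 (size 26, align 2) → ends 34
pad 6 to align 8 for format
format at 40 (size 88, align 8) → ends 128
depth at 128 (size 4, align 4) → ends 132
pad 4 to align 8 for pitch
pitch at 136 (size 16, align 8) → ends 152
within Frame: n_entries at 4
136 + 4 = 140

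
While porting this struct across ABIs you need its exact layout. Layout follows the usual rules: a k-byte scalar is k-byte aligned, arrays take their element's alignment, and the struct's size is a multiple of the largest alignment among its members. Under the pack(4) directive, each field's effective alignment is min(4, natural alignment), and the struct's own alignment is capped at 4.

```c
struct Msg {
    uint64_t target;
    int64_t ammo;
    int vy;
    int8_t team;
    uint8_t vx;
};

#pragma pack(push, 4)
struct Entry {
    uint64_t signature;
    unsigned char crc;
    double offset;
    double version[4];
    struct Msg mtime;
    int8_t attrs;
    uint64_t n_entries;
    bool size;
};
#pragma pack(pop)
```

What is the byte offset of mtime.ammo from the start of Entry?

60

Msg: 0..8  target  (8B, 8-aligned); 8..16  ammo  (8B, 8-aligned); 16..20  vy  (4B, 4-aligned); 20..21  team  (1B, 1-aligned); 21..22  vx  (1B, 1-aligned); 22..24  -- tail padding (2B); sizeof = 24, alignof = 8
0..8  signature  (8B, 4-aligned)
8..9  crc  (1B, 1-aligned)
9..12  -- padding (3B)
12..20  offset  (8B, 4-aligned)
20..52  version  (32B, 4-aligned)
52..76  mtime  (24B, 4-aligned)
within Msg: ammo at 8
52 + 8 = 60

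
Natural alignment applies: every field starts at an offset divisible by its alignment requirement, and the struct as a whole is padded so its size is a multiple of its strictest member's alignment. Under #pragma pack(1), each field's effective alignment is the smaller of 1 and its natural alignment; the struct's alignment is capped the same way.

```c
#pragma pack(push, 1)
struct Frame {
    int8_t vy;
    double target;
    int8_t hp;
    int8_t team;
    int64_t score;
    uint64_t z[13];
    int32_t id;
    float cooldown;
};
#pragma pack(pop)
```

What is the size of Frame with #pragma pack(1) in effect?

131

0..1  vy  (1B, 1-aligned)
1..9  target  (8B, 1-aligned)
9..10  hp  (1B, 1-aligned)
10..11  team  (1B, 1-aligned)
11..19  score  (8B, 1-aligned)
19..123  z  (104B, 1-aligned)
123..127  id  (4B, 1-aligned)
127..131  cooldown  (4B, 1-aligned)
sizeof = 131, alignof = 1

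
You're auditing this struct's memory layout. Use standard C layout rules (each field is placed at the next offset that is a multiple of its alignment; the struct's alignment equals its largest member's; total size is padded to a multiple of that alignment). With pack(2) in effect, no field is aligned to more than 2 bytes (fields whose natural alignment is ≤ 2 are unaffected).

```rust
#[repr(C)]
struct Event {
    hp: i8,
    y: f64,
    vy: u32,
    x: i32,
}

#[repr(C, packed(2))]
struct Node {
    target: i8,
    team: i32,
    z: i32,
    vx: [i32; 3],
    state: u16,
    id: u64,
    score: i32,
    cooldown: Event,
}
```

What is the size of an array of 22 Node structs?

Event: @0: hp [1B, align 1] → 1; +7 pad (align 8); @8: y [8B, align 8] → 16; @16: vy [4B, align 4] → 20; @20: x [4B, align 4] → 24; size 24, align 8
@0: target [1B, align 1] → 1
+1 pad (align 2)
@2: team [4B, align 2] → 6
@6: z [4B, align 2] → 10
@10: vx [12B, align 2] → 22
@22: state [2B, align 2] → 24
@24: id [8B, align 2] → 32
@32: score [4B, align 2] → 36
@36: cooldown [24B, align 2] → 60
size 60, align 2
array of 22: 22 × 60 = 1320

1320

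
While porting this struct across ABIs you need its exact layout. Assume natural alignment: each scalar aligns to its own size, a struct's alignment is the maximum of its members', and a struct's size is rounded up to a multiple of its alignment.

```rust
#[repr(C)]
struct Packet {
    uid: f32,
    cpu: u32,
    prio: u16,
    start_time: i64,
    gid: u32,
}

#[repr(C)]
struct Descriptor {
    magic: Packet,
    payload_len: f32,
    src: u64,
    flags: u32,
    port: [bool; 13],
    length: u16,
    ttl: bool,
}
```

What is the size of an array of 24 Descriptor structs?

Packet: @0: uid [4B, align 4] → 4; @4: cpu [4B, align 4] → 8; @8: prio [2B, align 2] → 10; +6 pad (align 8); @16: start_time [8B, align 8] → 24; @24: gid [4B, align 4] → 28; +4 tail pad (align 8); size 32, align 8
@0: magic [32B, align 8] → 32
@32: payload_len [4B, align 4] → 36
+4 pad (align 8)
@40: src [8B, align 8] → 48
@48: flags [4B, align 4] → 52
@52: port [13B, align 1] → 65
+1 pad (align 2)
@66: length [2B, align 2] → 68
@68: ttl [1B, align 1] → 69
+3 tail pad (align 8)
size 72, align 8
array of 24: 24 × 72 = 1728

1728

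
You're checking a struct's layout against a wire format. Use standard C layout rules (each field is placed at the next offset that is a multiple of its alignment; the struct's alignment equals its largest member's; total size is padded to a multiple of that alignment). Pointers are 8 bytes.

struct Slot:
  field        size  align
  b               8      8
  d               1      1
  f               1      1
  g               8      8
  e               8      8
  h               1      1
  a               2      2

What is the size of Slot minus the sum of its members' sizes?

0..8  b  (8B, 8-aligned)
8..9  d  (1B, 1-aligned)
9..10  f  (1B, 1-aligned)
10..16  -- padding (6B)
16..24  g  (8B, 8-aligned)
24..32  e  (8B, 8-aligned)
32..33  h  (1B, 1-aligned)
33..34  -- padding (1B)
34..36  a  (2B, 2-aligned)
36..40  -- tail padding (4B)
sizeof = 40, alignof = 8
data bytes 29, size 40 → padding 11

11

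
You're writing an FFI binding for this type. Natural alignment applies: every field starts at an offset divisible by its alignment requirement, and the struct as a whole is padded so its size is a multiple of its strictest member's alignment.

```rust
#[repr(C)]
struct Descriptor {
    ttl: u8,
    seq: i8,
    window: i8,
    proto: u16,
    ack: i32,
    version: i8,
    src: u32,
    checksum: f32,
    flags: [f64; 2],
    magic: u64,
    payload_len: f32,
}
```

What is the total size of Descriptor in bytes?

56 bytes

@0: ttl [1B, align 1] → 1
@1: seq [1B, align 1] → 2
@2: window [1B, align 1] → 3
+1 pad (align 2)
@4: proto [2B, align 2] → 6
+2 pad (align 4)
@8: ack [4B, align 4] → 12
@12: version [1B, align 1] → 13
+3 pad (align 4)
@16: src [4B, align 4] → 20
@20: checksum [4B, align 4] → 24
@24: flags [16B, align 8] → 40
@40: magic [8B, align 8] → 48
@48: payload_len [4B, align 4] → 52
+4 tail pad (align 8)
size 56, align 8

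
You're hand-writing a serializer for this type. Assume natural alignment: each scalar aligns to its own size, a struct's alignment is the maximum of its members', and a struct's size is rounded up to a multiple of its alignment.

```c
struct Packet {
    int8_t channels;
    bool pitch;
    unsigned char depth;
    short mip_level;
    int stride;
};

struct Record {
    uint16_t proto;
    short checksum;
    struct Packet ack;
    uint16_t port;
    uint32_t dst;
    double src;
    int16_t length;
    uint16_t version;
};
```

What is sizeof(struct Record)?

40 bytes

Packet: channels at 0 (size 1, align 1) → ends 1; pitch at 1 (size 1, align 1) → ends 2; depth at 2 (size 1, align 1) → ends 3; pad 1 to align 2 for mip_level; mip_level at 4 (size 2, align 2) → ends 6; pad 2 to align 4 for stride; stride at 8 (size 4, align 4) → ends 12; total 12 bytes, alignment 4
proto at 0 (size 2, align 2) → ends 2
checksum at 2 (size 2, align 2) → ends 4
ack at 4 (size 12, align 4) → ends 16
port at 16 (size 2, align 2) → ends 18
pad 2 to align 4 for dst
dst at 20 (size 4, align 4) → ends 24
src at 24 (size 8, align 8) → ends 32
length at 32 (size 2, align 2) → ends 34
version at 34 (size 2, align 2) → ends 36
tail pad 4 to reach multiple of 8
total 40 bytes, alignment 8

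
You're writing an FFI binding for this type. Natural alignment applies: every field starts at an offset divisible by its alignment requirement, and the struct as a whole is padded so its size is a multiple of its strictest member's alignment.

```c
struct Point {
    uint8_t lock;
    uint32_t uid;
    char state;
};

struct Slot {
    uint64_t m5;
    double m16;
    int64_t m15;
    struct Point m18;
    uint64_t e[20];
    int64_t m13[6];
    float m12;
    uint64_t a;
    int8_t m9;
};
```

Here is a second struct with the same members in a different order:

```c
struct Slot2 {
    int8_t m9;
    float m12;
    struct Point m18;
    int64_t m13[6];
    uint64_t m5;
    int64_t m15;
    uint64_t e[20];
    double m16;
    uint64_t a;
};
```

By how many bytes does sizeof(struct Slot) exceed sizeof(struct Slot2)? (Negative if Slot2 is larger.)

Point: 0..1  lock  (1B, 1-aligned); 1..4  -- padding (3B); 4..8  uid  (4B, 4-aligned); 8..9  state  (1B, 1-aligned); 9..12  -- tail padding (3B); sizeof = 12, alignof = 4
0..8  m5  (8B, 8-aligned)
8..16  m16  (8B, 8-aligned)
16..24  m15  (8B, 8-aligned)
24..36  m18  (12B, 4-aligned)
36..40  -- padding (4B)
40..200  e  (160B, 8-aligned)
200..248  m13  (48B, 8-aligned)
248..252  m12  (4B, 4-aligned)
252..256  -- padding (4B)
256..264  a  (8B, 8-aligned)
264..265  m9  (1B, 1-aligned)
265..272  -- tail padding (7B)
sizeof = 272, alignof = 8
— Slot2 —
0..1  m9  (1B, 1-aligned)
1..4  -- padding (3B)
4..8  m12  (4B, 4-aligned)
8..20  m18  (12B, 4-aligned)
20..24  -- padding (4B)
24..72  m13  (48B, 8-aligned)
72..80  m5  (8B, 8-aligned)
80..88  m15  (8B, 8-aligned)
88..248  e  (160B, 8-aligned)
248..256  m16  (8B, 8-aligned)
256..264  a  (8B, 8-aligned)
sizeof = 264, alignof = 8
272 − 264 = 8

8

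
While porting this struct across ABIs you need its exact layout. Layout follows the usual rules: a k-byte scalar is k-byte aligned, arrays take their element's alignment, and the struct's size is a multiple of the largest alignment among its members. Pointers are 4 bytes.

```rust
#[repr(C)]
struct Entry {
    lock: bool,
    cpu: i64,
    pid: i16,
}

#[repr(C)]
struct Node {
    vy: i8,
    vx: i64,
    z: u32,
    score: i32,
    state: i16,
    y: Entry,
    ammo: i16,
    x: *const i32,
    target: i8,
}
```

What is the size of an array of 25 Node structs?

1800

Entry: lock at 0 (size 1, align 1) → ends 1; pad 7 to align 8 for cpu; cpu at 8 (size 8, align 8) → ends 16; pid at 16 (size 2, align 2) → ends 18; tail pad 6 to reach multiple of 8; total 24 bytes, alignment 8
vy at 0 (size 1, align 1) → ends 1
pad 7 to align 8 for vx
vx at 8 (size 8, align 8) → ends 16
z at 16 (size 4, align 4) → ends 20
score at 20 (size 4, align 4) → ends 24
state at 24 (size 2, align 2) → ends 26
pad 6 to align 8 for y
y at 32 (size 24, align 8) → ends 56
ammo at 56 (size 2, align 2) → ends 58
pad 2 to align 4 for x
x at 60 (size 4, align 4) → ends 64
target at 64 (size 1, align 1) → ends 65
tail pad 7 to reach multiple of 8
total 72 bytes, alignment 8
array of 25: 25 × 72 = 1800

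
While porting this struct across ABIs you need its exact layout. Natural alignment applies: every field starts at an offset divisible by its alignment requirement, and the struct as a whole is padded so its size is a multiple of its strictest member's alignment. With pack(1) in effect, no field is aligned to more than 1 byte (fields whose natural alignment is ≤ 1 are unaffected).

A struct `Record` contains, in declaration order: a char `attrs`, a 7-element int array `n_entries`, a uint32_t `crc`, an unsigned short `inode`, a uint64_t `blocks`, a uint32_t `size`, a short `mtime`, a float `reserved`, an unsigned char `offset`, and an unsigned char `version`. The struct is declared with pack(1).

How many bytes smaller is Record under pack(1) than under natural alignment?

natural layout:
  attrs at 0 (size 1, align 1) → ends 1
  pad 3 to align 4 for n_entries
  n_entries at 4 (size 28, align 4) → ends 32
  crc at 32 (size 4, align 4) → ends 36
  inode at 36 (size 2, align 2) → ends 38
  pad 2 to align 8 for blocks
  blocks at 40 (size 8, align 8) → ends 48
  size at 48 (size 4, align 4) → ends 52
  mtime at 52 (size 2, align 2) → ends 54
  pad 2 to align 4 for reserved
  reserved at 56 (size 4, align 4) → ends 60
  offset at 60 (size 1, align 1) → ends 61
  version at 61 (size 1, align 1) → ends 62
  tail pad 2 to reach multiple of 8
  total 64 bytes, alignment 8
packed(1) layout:
  attrs at 0 (size 1, align 1) → ends 1
  n_entries at 1 (size 28, align 1) → ends 29
  crc at 29 (size 4, align 1) → ends 33
  inode at 33 (size 2, align 1) → ends 35
  blocks at 35 (size 8, align 1) → ends 43
  size at 43 (size 4, align 1) → ends 47
  mtime at 47 (size 2, align 1) → ends 49
  reserved at 49 (size 4, align 1) → ends 53
  offset at 53 (size 1, align 1) → ends 54
  version at 54 (size 1, align 1) → ends 55
  total 55 bytes, alignment 1
64 − 55 = 9

9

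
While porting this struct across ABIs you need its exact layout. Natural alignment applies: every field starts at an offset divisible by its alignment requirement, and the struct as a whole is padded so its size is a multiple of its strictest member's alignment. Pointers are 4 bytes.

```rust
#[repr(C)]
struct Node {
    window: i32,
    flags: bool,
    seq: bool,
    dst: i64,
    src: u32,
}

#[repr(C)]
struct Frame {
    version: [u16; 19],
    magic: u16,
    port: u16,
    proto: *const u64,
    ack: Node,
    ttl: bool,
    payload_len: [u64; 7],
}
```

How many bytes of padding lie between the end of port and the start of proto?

Node: 0..4  window  (4B, 4-aligned); 4..5  flags  (1B, 1-aligned); 5..6  seq  (1B, 1-aligned); 6..8  -- padding (2B); 8..16  dst  (8B, 8-aligned); 16..20  src  (4B, 4-aligned); 20..24  -- tail padding (4B); sizeof = 24, alignof = 8
0..38  version  (38B, 2-aligned)
38..40  magic  (2B, 2-aligned)
40..42  port  (2B, 2-aligned)
42..44  -- padding (2B)
44..48  proto  (4B, 4-aligned)

2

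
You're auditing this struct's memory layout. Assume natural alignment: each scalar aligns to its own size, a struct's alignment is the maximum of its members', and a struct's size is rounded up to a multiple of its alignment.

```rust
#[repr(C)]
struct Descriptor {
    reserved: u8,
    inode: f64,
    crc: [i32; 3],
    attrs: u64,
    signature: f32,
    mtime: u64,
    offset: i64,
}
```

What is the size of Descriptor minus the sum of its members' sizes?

reserved at 0 (size 1, align 1) → ends 1
pad 7 to align 8 for inode
inode at 8 (size 8, align 8) → ends 16
crc at 16 (size 12, align 4) → ends 28
pad 4 to align 8 for attrs
attrs at 32 (size 8, align 8) → ends 40
signature at 40 (size 4, align 4) → ends 44
pad 4 to align 8 for mtime
mtime at 48 (size 8, align 8) → ends 56
offset at 56 (size 8, align 8) → ends 64
total 64 bytes, alignment 8
data bytes 49, size 64 → padding 15

15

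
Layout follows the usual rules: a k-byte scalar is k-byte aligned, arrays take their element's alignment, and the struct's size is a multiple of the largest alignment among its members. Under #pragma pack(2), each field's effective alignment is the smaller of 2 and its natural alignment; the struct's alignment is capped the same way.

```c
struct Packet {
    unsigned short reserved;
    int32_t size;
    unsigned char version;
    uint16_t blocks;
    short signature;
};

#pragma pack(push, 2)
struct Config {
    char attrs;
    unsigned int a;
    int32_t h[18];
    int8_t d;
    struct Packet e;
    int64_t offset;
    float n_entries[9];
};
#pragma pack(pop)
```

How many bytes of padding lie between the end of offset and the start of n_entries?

0

Packet: 0..2  reserved  (2B, 2-aligned); 2..4  -- padding (2B); 4..8  size  (4B, 4-aligned); 8..9  version  (1B, 1-aligned); 9..10  -- padding (1B); 10..12  blocks  (2B, 2-aligned); 12..14  signature  (2B, 2-aligned); 14..16  -- tail padding (2B); sizeof = 16, alignof = 4
0..1  attrs  (1B, 1-aligned)
1..2  -- padding (1B)
2..6  a  (4B, 2-aligned)
6..78  h  (72B, 2-aligned)
78..79  d  (1B, 1-aligned)
79..80  -- padding (1B)
80..96  e  (16B, 2-aligned)
96..104  offset  (8B, 2-aligned)
104..140  n_entries  (36B, 2-aligned)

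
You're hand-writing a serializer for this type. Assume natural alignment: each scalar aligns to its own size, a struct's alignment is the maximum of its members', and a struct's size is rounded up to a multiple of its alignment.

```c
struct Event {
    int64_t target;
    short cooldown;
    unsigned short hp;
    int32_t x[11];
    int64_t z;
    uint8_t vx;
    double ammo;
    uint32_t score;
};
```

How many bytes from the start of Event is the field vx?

64

@0: target [8B, align 8] → 8
@8: cooldown [2B, align 2] → 10
@10: hp [2B, align 2] → 12
@12: x [44B, align 4] → 56
@56: z [8B, align 8] → 64
@64: vx [1B, align 1] → 65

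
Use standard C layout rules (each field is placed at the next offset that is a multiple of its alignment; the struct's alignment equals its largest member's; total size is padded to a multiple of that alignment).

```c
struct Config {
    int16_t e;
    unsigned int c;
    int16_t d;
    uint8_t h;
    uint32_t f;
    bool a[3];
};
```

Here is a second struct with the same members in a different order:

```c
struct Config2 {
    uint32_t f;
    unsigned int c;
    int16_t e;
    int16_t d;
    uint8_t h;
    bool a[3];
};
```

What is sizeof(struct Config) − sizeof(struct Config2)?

4

0..2  e  (2B, 2-aligned)
2..4  -- padding (2B)
4..8  c  (4B, 4-aligned)
8..10  d  (2B, 2-aligned)
10..11  h  (1B, 1-aligned)
11..12  -- padding (1B)
12..16  f  (4B, 4-aligned)
16..19  a  (3B, 1-aligned)
19..20  -- tail padding (1B)
sizeof = 20, alignof = 4
— Config2 —
0..4  f  (4B, 4-aligned)
4..8  c  (4B, 4-aligned)
8..10  e  (2B, 2-aligned)
10..12  d  (2B, 2-aligned)
12..13  h  (1B, 1-aligned)
13..16  a  (3B, 1-aligned)
sizeof = 16, alignof = 4
20 − 16 = 4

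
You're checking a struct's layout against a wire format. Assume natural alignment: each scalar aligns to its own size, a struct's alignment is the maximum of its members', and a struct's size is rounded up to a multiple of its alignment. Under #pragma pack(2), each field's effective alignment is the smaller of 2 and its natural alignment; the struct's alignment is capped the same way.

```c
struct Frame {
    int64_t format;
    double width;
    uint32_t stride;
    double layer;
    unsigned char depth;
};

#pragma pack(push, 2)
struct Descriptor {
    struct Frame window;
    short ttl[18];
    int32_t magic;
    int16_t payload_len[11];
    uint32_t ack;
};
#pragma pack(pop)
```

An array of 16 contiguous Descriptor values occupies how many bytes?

1696

Frame: @0: format [8B, align 8] → 8; @8: width [8B, align 8] → 16; @16: stride [4B, align 4] → 20; +4 pad (align 8); @24: layer [8B, align 8] → 32; @32: depth [1B, align 1] → 33; +7 tail pad (align 8); size 40, align 8
@0: window [40B, align 2] → 40
@40: ttl [36B, align 2] → 76
@76: magic [4B, align 2] → 80
@80: payload_len [22B, align 2] → 102
@102: ack [4B, align 2] → 106
size 106, align 2
array of 16: 16 × 106 = 1696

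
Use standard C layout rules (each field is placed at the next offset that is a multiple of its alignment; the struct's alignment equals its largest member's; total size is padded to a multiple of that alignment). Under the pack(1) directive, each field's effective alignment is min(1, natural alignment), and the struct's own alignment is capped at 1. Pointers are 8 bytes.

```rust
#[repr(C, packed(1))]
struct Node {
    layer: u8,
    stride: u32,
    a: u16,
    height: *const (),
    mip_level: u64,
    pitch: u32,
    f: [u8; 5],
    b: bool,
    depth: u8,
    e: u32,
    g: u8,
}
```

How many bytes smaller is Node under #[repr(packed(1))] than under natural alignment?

natural layout:
  @0: layer [1B, align 1] → 1
  +3 pad (align 4)
  @4: stride [4B, align 4] → 8
  @8: a [2B, align 2] → 10
  +6 pad (align 8)
  @16: height [8B, align 8] → 24
  @24: mip_level [8B, align 8] → 32
  @32: pitch [4B, align 4] → 36
  @36: f [5B, align 1] → 41
  @41: b [1B, align 1] → 42
  @42: depth [1B, align 1] → 43
  +1 pad (align 4)
  @44: e [4B, align 4] → 48
  @48: g [1B, align 1] → 49
  +7 tail pad (align 8)
  size 56, align 8
packed(1) layout:
  @0: layer [1B, align 1] → 1
  @1: stride [4B, align 1] → 5
  @5: a [2B, align 1] → 7
  @7: height [8B, align 1] → 15
  @15: mip_level [8B, align 1] → 23
  @23: pitch [4B, align 1] → 27
  @27: f [5B, align 1] → 32
  @32: b [1B, align 1] → 33
  @33: depth [1B, align 1] → 34
  @34: e [4B, align 1] → 38
  @38: g [1B, align 1] → 39
  size 39, align 1
56 − 39 = 17

17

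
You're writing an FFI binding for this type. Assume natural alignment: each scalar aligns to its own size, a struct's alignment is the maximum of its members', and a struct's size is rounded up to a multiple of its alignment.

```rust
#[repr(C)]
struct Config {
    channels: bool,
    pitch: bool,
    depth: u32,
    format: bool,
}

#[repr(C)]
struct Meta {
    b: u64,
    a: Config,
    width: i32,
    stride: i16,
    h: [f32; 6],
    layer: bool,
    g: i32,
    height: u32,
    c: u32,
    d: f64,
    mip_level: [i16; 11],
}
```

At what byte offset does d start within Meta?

Config: @0: channels [1B, align 1] → 1; @1: pitch [1B, align 1] → 2; +2 pad (align 4); @4: depth [4B, align 4] → 8; @8: format [1B, align 1] → 9; +3 tail pad (align 4); size 12, align 4
@0: b [8B, align 8] → 8
@8: a [12B, align 4] → 20
@20: width [4B, align 4] → 24
@24: stride [2B, align 2] → 26
+2 pad (align 4)
@28: h [24B, align 4] → 52
@52: layer [1B, align 1] → 53
+3 pad (align 4)
@56: g [4B, align 4] → 60
@60: height [4B, align 4] → 64
@64: c [4B, align 4] → 68
+4 pad (align 8)
@72: d [8B, align 8] → 80

72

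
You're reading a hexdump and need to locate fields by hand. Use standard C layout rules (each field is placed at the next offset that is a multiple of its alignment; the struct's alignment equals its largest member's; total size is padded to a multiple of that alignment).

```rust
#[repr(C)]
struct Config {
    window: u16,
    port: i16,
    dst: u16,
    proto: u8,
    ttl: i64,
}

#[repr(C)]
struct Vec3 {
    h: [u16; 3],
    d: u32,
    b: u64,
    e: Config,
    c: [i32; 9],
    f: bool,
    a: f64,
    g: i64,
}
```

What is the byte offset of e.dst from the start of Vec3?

Config: @0: window [2B, align 2] → 2; @2: port [2B, align 2] → 4; @4: dst [2B, align 2] → 6; @6: proto [1B, align 1] → 7; +1 pad (align 8); @8: ttl [8B, align 8] → 16; size 16, align 8
@0: h [6B, align 2] → 6
+2 pad (align 4)
@8: d [4B, align 4] → 12
+4 pad (align 8)
@16: b [8B, align 8] → 24
@24: e [16B, align 8] → 40
within Config: dst at 4
24 + 4 = 28

28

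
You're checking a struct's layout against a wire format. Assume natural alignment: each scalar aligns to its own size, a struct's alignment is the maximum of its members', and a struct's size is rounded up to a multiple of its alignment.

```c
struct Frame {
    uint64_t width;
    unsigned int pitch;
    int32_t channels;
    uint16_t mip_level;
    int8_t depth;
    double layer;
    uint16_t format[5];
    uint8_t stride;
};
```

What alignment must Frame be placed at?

member alignments: width=8, pitch=4, channels=4, mip_level=2, depth=1, layer=8, format=2, stride=1
max = 8

8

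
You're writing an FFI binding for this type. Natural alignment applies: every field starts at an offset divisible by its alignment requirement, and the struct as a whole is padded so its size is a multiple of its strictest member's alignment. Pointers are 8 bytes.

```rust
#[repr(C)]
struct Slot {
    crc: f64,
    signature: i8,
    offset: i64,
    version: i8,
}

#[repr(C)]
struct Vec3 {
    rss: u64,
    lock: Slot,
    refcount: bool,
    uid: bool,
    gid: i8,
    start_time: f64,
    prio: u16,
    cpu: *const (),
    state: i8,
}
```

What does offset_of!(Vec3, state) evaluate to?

72

Slot: @0: crc [8B, align 8] → 8; @8: signature [1B, align 1] → 9; +7 pad (align 8); @16: offset [8B, align 8] → 24; @24: version [1B, align 1] → 25; +7 tail pad (align 8); size 32, align 8
@0: rss [8B, align 8] → 8
@8: lock [32B, align 8] → 40
@40: refcount [1B, align 1] → 41
@41: uid [1B, align 1] → 42
@42: gid [1B, align 1] → 43
+5 pad (align 8)
@48: start_time [8B, align 8] → 56
@56: prio [2B, align 2] → 58
+6 pad (align 8)
@64: cpu [8B, align 8] → 72
@72: state [1B, align 1] → 73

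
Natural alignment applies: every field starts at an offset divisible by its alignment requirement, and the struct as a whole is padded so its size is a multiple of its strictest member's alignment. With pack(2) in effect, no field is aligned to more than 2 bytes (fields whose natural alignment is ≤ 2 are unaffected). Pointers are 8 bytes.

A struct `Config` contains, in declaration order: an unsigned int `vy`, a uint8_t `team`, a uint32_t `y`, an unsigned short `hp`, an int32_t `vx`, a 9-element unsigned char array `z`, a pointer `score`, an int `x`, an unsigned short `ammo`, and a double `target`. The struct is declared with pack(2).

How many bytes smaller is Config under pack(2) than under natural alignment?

natural layout:
  @0: vy [4B, align 4] → 4
  @4: team [1B, align 1] → 5
  +3 pad (align 4)
  @8: y [4B, align 4] → 12
  @12: hp [2B, align 2] → 14
  +2 pad (align 4)
  @16: vx [4B, align 4] → 20
  @20: z [9B, align 1] → 29
  +3 pad (align 8)
  @32: score [8B, align 8] → 40
  @40: x [4B, align 4] → 44
  @44: ammo [2B, align 2] → 46
  +2 pad (align 8)
  @48: target [8B, align 8] → 56
  size 56, align 8
packed(2) layout:
  @0: vy [4B, align 2] → 4
  @4: team [1B, align 1] → 5
  +1 pad (align 2)
  @6: y [4B, align 2] → 10
  @10: hp [2B, align 2] → 12
  @12: vx [4B, align 2] → 16
  @16: z [9B, align 1] → 25
  +1 pad (align 2)
  @26: score [8B, align 2] → 34
  @34: x [4B, align 2] → 38
  @38: ammo [2B, align 2] → 40
  @40: target [8B, align 2] → 48
  size 48, align 2
56 − 48 = 8

8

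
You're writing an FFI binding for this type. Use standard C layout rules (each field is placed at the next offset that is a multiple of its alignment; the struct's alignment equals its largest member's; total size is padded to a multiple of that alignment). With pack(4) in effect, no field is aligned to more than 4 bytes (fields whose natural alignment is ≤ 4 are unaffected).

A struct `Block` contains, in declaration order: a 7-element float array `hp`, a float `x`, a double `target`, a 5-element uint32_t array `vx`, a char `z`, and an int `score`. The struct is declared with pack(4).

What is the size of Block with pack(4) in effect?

68

0..28  hp  (28B, 4-aligned)
28..32  x  (4B, 4-aligned)
32..40  target  (8B, 4-aligned)
40..60  vx  (20B, 4-aligned)
60..61  z  (1B, 1-aligned)
61..64  -- padding (3B)
64..68  score  (4B, 4-aligned)
sizeof = 68, alignof = 4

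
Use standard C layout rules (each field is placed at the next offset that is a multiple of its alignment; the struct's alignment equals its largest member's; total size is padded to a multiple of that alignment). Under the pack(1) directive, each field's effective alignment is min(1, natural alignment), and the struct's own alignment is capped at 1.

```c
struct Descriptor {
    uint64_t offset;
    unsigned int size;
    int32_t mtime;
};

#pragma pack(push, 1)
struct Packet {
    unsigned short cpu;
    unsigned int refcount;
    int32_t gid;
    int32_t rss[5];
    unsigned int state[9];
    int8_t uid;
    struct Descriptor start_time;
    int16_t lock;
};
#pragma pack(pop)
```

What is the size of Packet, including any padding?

Descriptor: offset at 0 (size 8, align 8) → ends 8; size at 8 (size 4, align 4) → ends 12; mtime at 12 (size 4, align 4) → ends 16; total 16 bytes, alignment 8
cpu at 0 (size 2, align 1) → ends 2
refcount at 2 (size 4, align 1) → ends 6
gid at 6 (size 4, align 1) → ends 10
rss at 10 (size 20, align 1) → ends 30
state at 30 (size 36, align 1) → ends 66
uid at 66 (size 1, align 1) → ends 67
start_time at 67 (size 16, align 1) → ends 83
lock at 83 (size 2, align 1) → ends 85
total 85 bytes, alignment 1

85 bytes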